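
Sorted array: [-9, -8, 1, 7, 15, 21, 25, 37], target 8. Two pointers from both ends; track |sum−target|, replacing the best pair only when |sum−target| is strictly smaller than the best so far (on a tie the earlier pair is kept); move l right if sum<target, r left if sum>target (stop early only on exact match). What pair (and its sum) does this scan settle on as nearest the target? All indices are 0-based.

pair (1, 7) with sum 8 (|Δ|=0)

[0,7] -9+37=28 d=20 * → r--
[0,6] -9+25=16 d=8 * → r--
[0,5] -9+21=12 d=4 * → r--
[0,4] -9+15=6 d=2 * → l++
[1,4] -8+15=7 d=1 * → l++
[2,4] 1+15=16 d=8 → r--
[2,3] 1+7=8 d=0 * → stop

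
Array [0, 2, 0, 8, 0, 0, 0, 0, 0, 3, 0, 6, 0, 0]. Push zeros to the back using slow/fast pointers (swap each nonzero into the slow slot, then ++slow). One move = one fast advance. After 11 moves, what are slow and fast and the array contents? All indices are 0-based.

(s=0,f=0) a[fast]=0 → fast++
(s=0,f=1) a[fast]=2≠0 swap→a[0]=2 → slow++,fast++
(s=1,f=2) a[fast]=0 → fast++
(s=1,f=3) a[fast]=8≠0 swap→a[1]=8 → slow++,fast++
(s=2,f=4) a[fast]=0 → fast++
(s=2,f=5) a[fast]=0 → fast++
(s=2,f=6) a[fast]=0 → fast++
(s=2,f=7) a[fast]=0 → fast++
(s=2,f=8) a[fast]=0 → fast++
(s=2,f=9) a[fast]=3≠0 swap→a[2]=3 → slow++,fast++
(s=3,f=10) a[fast]=0 → fast++

slow=3, fast=11, a=[2, 8, 3, 0, 0, 0, 0, 0, 0, 0, 0, 6, 0, 0]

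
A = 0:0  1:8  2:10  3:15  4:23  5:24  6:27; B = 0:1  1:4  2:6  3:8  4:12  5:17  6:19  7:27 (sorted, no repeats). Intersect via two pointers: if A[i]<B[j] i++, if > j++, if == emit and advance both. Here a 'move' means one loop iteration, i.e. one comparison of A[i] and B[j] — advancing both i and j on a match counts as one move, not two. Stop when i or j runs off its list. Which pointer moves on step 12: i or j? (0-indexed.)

[i=0,j=0] 0<1 → i++
[i=1,j=0] 8>1 → j++
[i=1,j=1] 8>4 → j++
[i=1,j=2] 8>6 → j++
[i=1,j=3] 8==8 emit → i++,j++
[i=2,j=4] 10<12 → i++
[i=3,j=4] 15>12 → j++
[i=3,j=5] 15<17 → i++
[i=4,j=5] 23>17 → j++
[i=4,j=6] 23>19 → j++
[i=4,j=7] 23<27 → i++
[i=5,j=7] 24<27 → i++

i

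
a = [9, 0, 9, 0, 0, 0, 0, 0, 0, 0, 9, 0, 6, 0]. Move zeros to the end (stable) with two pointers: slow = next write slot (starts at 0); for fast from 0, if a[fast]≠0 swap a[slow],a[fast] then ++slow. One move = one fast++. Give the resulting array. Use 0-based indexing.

(s=0,f=0) a[fast]=9≠0 swap→a[0]=9 → slow++,fast++
(s=1,f=1) a[fast]=0 → fast++
(s=1,f=2) a[fast]=9≠0 swap→a[1]=9 → slow++,fast++
(s=2,f=3) a[fast]=0 → fast++
(s=2,f=4) a[fast]=0 → fast++
(s=2,f=5) a[fast]=0 → fast++
(s=2,f=6) a[fast]=0 → fast++
(s=2,f=7) a[fast]=0 → fast++
(s=2,f=8) a[fast]=0 → fast++
(s=2,f=9) a[fast]=0 → fast++
(s=2,f=10) a[fast]=9≠0 swap→a[2]=9 → slow++,fast++
(s=3,f=11) a[fast]=0 → fast++
(s=3,f=12) a[fast]=6≠0 swap→a[3]=6 → slow++,fast++
(s=4,f=13) a[fast]=0 → fast++

[9, 9, 9, 6, 0, 0, 0, 0, 0, 0, 0, 0, 0, 0]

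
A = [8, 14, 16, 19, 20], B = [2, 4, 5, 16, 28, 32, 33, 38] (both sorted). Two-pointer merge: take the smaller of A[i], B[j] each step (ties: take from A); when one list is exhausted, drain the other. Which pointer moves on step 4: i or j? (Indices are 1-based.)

i

i=1 j=1: A[i]=8>B[j]=2 take 2, j++
i=1 j=2: A[i]=8>B[j]=4 take 4, j++
i=1 j=3: A[i]=8>B[j]=5 take 5, j++
i=1 j=4: A[i]=8<=B[j]=16 take 8, i++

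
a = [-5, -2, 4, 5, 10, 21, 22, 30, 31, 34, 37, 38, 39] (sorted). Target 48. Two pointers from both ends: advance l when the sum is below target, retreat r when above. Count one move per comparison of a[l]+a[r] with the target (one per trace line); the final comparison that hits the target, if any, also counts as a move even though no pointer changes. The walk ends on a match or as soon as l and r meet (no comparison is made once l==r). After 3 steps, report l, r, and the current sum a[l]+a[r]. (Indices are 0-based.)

l=3, r=12, sum=44

l=0 r=12: -5+39=34 <48, l++
l=1 r=12: -2+39=37 <48, l++
l=2 r=12: 4+39=43 <48, l++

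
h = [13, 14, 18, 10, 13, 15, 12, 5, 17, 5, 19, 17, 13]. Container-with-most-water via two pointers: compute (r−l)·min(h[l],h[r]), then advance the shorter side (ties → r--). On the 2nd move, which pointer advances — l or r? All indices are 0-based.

l

[0,12] min(13,13)*12=156 best=156 * → r--
[0,11] min(13,17)*11=143 best=156 → l++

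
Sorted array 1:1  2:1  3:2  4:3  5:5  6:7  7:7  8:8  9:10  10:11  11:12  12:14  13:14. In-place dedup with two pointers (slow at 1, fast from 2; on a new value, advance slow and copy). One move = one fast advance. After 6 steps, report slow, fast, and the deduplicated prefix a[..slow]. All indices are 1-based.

slow=5, fast=8, prefix=[1, 2, 3, 5, 7]

slow=1 fast=2: a[fast]=1=a[slow] dup, fast++
slow=1 fast=3: a[fast]=2≠a[slow]=1 write a[2]=2, slow++,fast++
slow=2 fast=4: a[fast]=3≠a[slow]=2 write a[3]=3, slow++,fast++
slow=3 fast=5: a[fast]=5≠a[slow]=3 write a[4]=5, slow++,fast++
slow=4 fast=6: a[fast]=7≠a[slow]=5 write a[5]=7, slow++,fast++
slow=5 fast=7: a[fast]=7=a[slow] dup, fast++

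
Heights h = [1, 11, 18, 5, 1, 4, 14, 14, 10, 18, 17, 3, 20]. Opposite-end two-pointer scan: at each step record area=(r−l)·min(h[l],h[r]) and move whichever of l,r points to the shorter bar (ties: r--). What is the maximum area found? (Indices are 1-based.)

max area = 180

l=1 r=13: min(1,20)*12=12 best=12 *, l++
l=2 r=13: min(11,20)*11=121 best=121 *, l++
l=3 r=13: min(18,20)*10=180 best=180 *, l++
l=4 r=13: min(5,20)*9=45 best=180, l++
l=5 r=13: min(1,20)*8=8 best=180, l++
l=6 r=13: min(4,20)*7=28 best=180, l++
l=7 r=13: min(14,20)*6=84 best=180, l++
l=8 r=13: min(14,20)*5=70 best=180, l++
l=9 r=13: min(10,20)*4=40 best=180, l++
l=10 r=13: min(18,20)*3=54 best=180, l++
l=11 r=13: min(17,20)*2=34 best=180, l++
l=12 r=13: min(3,20)*1=3 best=180, l++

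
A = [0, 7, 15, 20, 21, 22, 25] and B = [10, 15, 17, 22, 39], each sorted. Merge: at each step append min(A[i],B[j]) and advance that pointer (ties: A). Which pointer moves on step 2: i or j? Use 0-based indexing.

i

i=0 j=0: A[i]=0<=B[j]=10 take 0, i++
i=1 j=0: A[i]=7<=B[j]=10 take 7, i++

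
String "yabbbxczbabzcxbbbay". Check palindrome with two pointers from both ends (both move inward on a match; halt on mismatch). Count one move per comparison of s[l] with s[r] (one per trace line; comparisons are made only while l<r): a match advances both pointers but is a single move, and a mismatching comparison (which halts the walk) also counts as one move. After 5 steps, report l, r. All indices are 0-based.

l=5, r=13

[0,18] 'y'=='y' → l++,r--
[1,17] 'a'=='a' → l++,r--
[2,16] 'b'=='b' → l++,r--
[3,15] 'b'=='b' → l++,r--
[4,14] 'b'=='b' → l++,r--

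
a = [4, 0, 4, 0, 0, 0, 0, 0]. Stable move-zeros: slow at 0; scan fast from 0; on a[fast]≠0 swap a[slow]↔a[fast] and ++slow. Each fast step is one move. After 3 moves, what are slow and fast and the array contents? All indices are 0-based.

slow=0 fast=0: a[fast]=4≠0 swap→a[0]=4, slow++,fast++
slow=1 fast=1: a[fast]=0, fast++
slow=1 fast=2: a[fast]=4≠0 swap→a[1]=4, slow++,fast++

slow=2, fast=3, a=[4, 4, 0, 0, 0, 0, 0, 0]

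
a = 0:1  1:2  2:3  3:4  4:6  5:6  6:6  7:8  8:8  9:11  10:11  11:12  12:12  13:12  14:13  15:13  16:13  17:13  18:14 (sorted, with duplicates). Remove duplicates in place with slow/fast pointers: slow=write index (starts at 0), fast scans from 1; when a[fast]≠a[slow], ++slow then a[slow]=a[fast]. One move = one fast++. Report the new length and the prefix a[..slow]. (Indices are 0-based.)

slow=0 fast=1: a[fast]=2≠a[slow]=1 write a[1]=2, slow++,fast++
slow=1 fast=2: a[fast]=3≠a[slow]=2 write a[2]=3, slow++,fast++
slow=2 fast=3: a[fast]=4≠a[slow]=3 write a[3]=4, slow++,fast++
slow=3 fast=4: a[fast]=6≠a[slow]=4 write a[4]=6, slow++,fast++
slow=4 fast=5: a[fast]=6=a[slow] dup, fast++
slow=4 fast=6: a[fast]=6=a[slow] dup, fast++
slow=4 fast=7: a[fast]=8≠a[slow]=6 write a[5]=8, slow++,fast++
slow=5 fast=8: a[fast]=8=a[slow] dup, fast++
slow=5 fast=9: a[fast]=11≠a[slow]=8 write a[6]=11, slow++,fast++
slow=6 fast=10: a[fast]=11=a[slow] dup, fast++
slow=6 fast=11: a[fast]=12≠a[slow]=11 write a[7]=12, slow++,fast++
slow=7 fast=12: a[fast]=12=a[slow] dup, fast++
slow=7 fast=13: a[fast]=12=a[slow] dup, fast++
slow=7 fast=14: a[fast]=13≠a[slow]=12 write a[8]=13, slow++,fast++
slow=8 fast=15: a[fast]=13=a[slow] dup, fast++
slow=8 fast=16: a[fast]=13=a[slow] dup, fast++
slow=8 fast=17: a[fast]=13=a[slow] dup, fast++
slow=8 fast=18: a[fast]=14≠a[slow]=13 write a[9]=14, slow++,fast++

length 10; prefix = [1, 2, 3, 4, 6, 8, 11, 12, 13, 14]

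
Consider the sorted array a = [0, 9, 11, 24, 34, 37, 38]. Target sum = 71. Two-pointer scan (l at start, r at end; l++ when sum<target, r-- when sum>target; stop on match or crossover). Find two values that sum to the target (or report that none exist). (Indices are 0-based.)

(34, 37)

[0,6] 0+38=38 <71 → l++
[1,6] 9+38=47 <71 → l++
[2,6] 11+38=49 <71 → l++
[3,6] 24+38=62 <71 → l++
[4,6] 34+38=72 >71 → r--
[4,5] 34+37=71 → found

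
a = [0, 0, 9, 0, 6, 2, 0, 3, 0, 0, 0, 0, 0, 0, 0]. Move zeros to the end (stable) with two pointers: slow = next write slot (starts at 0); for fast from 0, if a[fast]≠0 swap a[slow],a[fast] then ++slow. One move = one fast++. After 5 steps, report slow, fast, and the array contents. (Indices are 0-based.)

slow=0 fast=0: a[fast]=0, fast++
slow=0 fast=1: a[fast]=0, fast++
slow=0 fast=2: a[fast]=9≠0 swap→a[0]=9, slow++,fast++
slow=1 fast=3: a[fast]=0, fast++
slow=1 fast=4: a[fast]=6≠0 swap→a[1]=6, slow++,fast++

slow=2, fast=5, a=[9, 6, 0, 0, 0, 2, 0, 3, 0, 0, 0, 0, 0, 0, 0]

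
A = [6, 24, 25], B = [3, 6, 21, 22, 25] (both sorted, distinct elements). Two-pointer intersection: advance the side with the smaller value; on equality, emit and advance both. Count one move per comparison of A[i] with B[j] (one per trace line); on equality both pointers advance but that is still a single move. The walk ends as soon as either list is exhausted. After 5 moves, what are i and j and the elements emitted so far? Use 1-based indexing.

i=3, j=5, emitted=[6]

i=1 j=1: 6>3, j++
i=1 j=2: 6==6 emit, i++,j++
i=2 j=3: 24>21, j++
i=2 j=4: 24>22, j++
i=2 j=5: 24<25, i++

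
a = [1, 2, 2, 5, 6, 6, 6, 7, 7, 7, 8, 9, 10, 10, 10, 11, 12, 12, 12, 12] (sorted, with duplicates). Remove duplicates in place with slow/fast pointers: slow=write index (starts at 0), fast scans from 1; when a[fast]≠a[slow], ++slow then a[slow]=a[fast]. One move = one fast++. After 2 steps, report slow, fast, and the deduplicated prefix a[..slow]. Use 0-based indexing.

slow=1, fast=3, prefix=[1, 2]

(s=0,f=1) a[fast]=2≠a[slow]=1 write a[1]=2 → slow++,fast++
(s=1,f=2) a[fast]=2=a[slow] dup → fast++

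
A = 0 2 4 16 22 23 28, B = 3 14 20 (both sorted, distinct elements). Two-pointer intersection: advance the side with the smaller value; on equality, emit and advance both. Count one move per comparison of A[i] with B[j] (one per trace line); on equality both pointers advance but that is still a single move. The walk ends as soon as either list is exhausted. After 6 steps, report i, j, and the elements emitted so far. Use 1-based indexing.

i=5, j=3, emitted=[]

i=1 j=1: 0<3, i++
i=2 j=1: 2<3, i++
i=3 j=1: 4>3, j++
i=3 j=2: 4<14, i++
i=4 j=2: 16>14, j++
i=4 j=3: 16<20, i++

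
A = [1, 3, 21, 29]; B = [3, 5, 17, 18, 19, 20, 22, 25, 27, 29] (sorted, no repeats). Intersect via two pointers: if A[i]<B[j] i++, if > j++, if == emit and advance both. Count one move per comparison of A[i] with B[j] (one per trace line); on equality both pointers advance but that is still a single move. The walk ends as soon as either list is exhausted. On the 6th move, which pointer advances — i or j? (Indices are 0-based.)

[i=0,j=0] 1<3 → i++
[i=1,j=0] 3==3 emit → i++,j++
[i=2,j=1] 21>5 → j++
[i=2,j=2] 21>17 → j++
[i=2,j=3] 21>18 → j++
[i=2,j=4] 21>19 → j++

j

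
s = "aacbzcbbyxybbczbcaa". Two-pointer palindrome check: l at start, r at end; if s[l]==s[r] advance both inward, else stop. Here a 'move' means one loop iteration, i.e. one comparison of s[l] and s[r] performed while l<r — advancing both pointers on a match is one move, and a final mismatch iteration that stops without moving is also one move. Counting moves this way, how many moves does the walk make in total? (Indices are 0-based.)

9 moves

l=0 r=18: 'a'=='a', l++,r--
l=1 r=17: 'a'=='a', l++,r--
l=2 r=16: 'c'=='c', l++,r--
l=3 r=15: 'b'=='b', l++,r--
l=4 r=14: 'z'=='z', l++,r--
l=5 r=13: 'c'=='c', l++,r--
l=6 r=12: 'b'=='b', l++,r--
l=7 r=11: 'b'=='b', l++,r--
l=8 r=10: 'y'=='y', l++,r--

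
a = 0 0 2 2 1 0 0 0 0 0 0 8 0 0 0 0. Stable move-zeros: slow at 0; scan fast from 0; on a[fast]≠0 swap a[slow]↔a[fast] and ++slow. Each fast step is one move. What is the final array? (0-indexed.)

[2, 2, 1, 8, 0, 0, 0, 0, 0, 0, 0, 0, 0, 0, 0, 0]

(s=0,f=0) a[fast]=0 → fast++
(s=0,f=1) a[fast]=0 → fast++
(s=0,f=2) a[fast]=2≠0 swap→a[0]=2 → slow++,fast++
(s=1,f=3) a[fast]=2≠0 swap→a[1]=2 → slow++,fast++
(s=2,f=4) a[fast]=1≠0 swap→a[2]=1 → slow++,fast++
(s=3,f=5) a[fast]=0 → fast++
(s=3,f=6) a[fast]=0 → fast++
(s=3,f=7) a[fast]=0 → fast++
(s=3,f=8) a[fast]=0 → fast++
(s=3,f=9) a[fast]=0 → fast++
(s=3,f=10) a[fast]=0 → fast++
(s=3,f=11) a[fast]=8≠0 swap→a[3]=8 → slow++,fast++
(s=4,f=12) a[fast]=0 → fast++
(s=4,f=13) a[fast]=0 → fast++
(s=4,f=14) a[fast]=0 → fast++
(s=4,f=15) a[fast]=0 → fast++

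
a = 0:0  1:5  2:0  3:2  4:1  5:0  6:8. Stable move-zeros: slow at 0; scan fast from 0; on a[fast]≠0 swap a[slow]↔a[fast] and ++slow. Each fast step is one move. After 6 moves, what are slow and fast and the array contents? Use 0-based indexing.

slow=3, fast=6, a=[5, 2, 1, 0, 0, 0, 8]

slow=0 fast=0: a[fast]=0, fast++
slow=0 fast=1: a[fast]=5≠0 swap→a[0]=5, slow++,fast++
slow=1 fast=2: a[fast]=0, fast++
slow=1 fast=3: a[fast]=2≠0 swap→a[1]=2, slow++,fast++
slow=2 fast=4: a[fast]=1≠0 swap→a[2]=1, slow++,fast++
slow=3 fast=5: a[fast]=0, fast++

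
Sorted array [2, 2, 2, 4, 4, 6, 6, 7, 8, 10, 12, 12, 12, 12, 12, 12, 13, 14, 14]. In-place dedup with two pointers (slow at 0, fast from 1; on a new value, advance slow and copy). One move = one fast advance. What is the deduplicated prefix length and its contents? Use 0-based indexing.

length 9; prefix = [2, 4, 6, 7, 8, 10, 12, 13, 14]

(s=0,f=1) a[fast]=2=a[slow] dup → fast++
(s=0,f=2) a[fast]=2=a[slow] dup → fast++
(s=0,f=3) a[fast]=4≠a[slow]=2 write a[1]=4 → slow++,fast++
(s=1,f=4) a[fast]=4=a[slow] dup → fast++
(s=1,f=5) a[fast]=6≠a[slow]=4 write a[2]=6 → slow++,fast++
(s=2,f=6) a[fast]=6=a[slow] dup → fast++
(s=2,f=7) a[fast]=7≠a[slow]=6 write a[3]=7 → slow++,fast++
(s=3,f=8) a[fast]=8≠a[slow]=7 write a[4]=8 → slow++,fast++
(s=4,f=9) a[fast]=10≠a[slow]=8 write a[5]=10 → slow++,fast++
(s=5,f=10) a[fast]=12≠a[slow]=10 write a[6]=12 → slow++,fast++
(s=6,f=11) a[fast]=12=a[slow] dup → fast++
(s=6,f=12) a[fast]=12=a[slow] dup → fast++
(s=6,f=13) a[fast]=12=a[slow] dup → fast++
(s=6,f=14) a[fast]=12=a[slow] dup → fast++
(s=6,f=15) a[fast]=12=a[slow] dup → fast++
(s=6,f=16) a[fast]=13≠a[slow]=12 write a[7]=13 → slow++,fast++
(s=7,f=17) a[fast]=14≠a[slow]=13 write a[8]=14 → slow++,fast++
(s=8,f=18) a[fast]=14=a[slow] dup → fast++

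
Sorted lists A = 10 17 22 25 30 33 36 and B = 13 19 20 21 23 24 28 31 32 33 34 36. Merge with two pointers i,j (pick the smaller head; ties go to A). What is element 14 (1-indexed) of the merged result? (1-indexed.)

[i=1,j=1] A[i]=10<=B[j]=13 take 10 → i++
[i=2,j=1] A[i]=17>B[j]=13 take 13 → j++
[i=2,j=2] A[i]=17<=B[j]=19 take 17 → i++
[i=3,j=2] A[i]=22>B[j]=19 take 19 → j++
[i=3,j=3] A[i]=22>B[j]=20 take 20 → j++
[i=3,j=4] A[i]=22>B[j]=21 take 21 → j++
[i=3,j=5] A[i]=22<=B[j]=23 take 22 → i++
[i=4,j=5] A[i]=25>B[j]=23 take 23 → j++
[i=4,j=6] A[i]=25>B[j]=24 take 24 → j++
[i=4,j=7] A[i]=25<=B[j]=28 take 25 → i++
[i=5,j=7] A[i]=30>B[j]=28 take 28 → j++
[i=5,j=8] A[i]=30<=B[j]=31 take 30 → i++
[i=6,j=8] A[i]=33>B[j]=31 take 31 → j++
[i=6,j=9] A[i]=33>B[j]=32 take 32 → j++
[i=6,j=10] A[i]=33<=B[j]=33 take 33 → i++
[i=7,j=10] A[i]=36>B[j]=33 take 33 → j++
[i=7,j=11] A[i]=36>B[j]=34 take 34 → j++
[i=7,j=12] A[i]=36<=B[j]=36 take 36 → i++
[i=8,j=12] A done, take B[j]=36 → j++

merged[14] = 32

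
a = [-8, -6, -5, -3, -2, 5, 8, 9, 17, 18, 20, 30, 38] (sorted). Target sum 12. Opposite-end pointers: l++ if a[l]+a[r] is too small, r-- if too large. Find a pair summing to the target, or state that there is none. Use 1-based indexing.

(-8, 20)

l=1 r=13: -8+38=30 >12, r--
l=1 r=12: -8+30=22 >12, r--
l=1 r=11: -8+20=12, found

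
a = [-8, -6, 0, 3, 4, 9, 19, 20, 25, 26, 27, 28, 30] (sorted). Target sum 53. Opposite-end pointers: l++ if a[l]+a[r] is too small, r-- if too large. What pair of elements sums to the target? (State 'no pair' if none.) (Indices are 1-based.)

[1,13] -8+30=22 <53 → l++
[2,13] -6+30=24 <53 → l++
[3,13] 0+30=30 <53 → l++
[4,13] 3+30=33 <53 → l++
[5,13] 4+30=34 <53 → l++
[6,13] 9+30=39 <53 → l++
[7,13] 19+30=49 <53 → l++
[8,13] 20+30=50 <53 → l++
[9,13] 25+30=55 >53 → r--
[9,12] 25+28=53 → found

(25, 28)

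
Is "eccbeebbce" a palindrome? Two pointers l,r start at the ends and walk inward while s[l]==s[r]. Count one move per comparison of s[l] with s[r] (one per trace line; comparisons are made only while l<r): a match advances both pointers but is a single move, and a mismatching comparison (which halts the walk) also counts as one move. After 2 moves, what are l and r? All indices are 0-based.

l=2, r=7

[0,9] 'e'=='e' → l++,r--
[1,8] 'c'=='c' → l++,r--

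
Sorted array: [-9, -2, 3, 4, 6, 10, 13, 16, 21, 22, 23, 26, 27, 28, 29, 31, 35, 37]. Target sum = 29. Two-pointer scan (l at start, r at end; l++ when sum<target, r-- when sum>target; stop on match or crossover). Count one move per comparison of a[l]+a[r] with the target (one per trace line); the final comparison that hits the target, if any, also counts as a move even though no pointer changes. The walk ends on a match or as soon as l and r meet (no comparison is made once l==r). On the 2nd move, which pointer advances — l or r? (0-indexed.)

[0,17] -9+37=28 <29 → l++
[1,17] -2+37=35 >29 → r--

r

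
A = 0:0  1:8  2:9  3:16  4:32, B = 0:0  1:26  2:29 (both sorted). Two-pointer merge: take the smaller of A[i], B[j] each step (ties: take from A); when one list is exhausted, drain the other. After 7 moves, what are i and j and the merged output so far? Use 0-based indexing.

[i=0,j=0] A[i]=0<=B[j]=0 take 0 → i++
[i=1,j=0] A[i]=8>B[j]=0 take 0 → j++
[i=1,j=1] A[i]=8<=B[j]=26 take 8 → i++
[i=2,j=1] A[i]=9<=B[j]=26 take 9 → i++
[i=3,j=1] A[i]=16<=B[j]=26 take 16 → i++
[i=4,j=1] A[i]=32>B[j]=26 take 26 → j++
[i=4,j=2] A[i]=32>B[j]=29 take 29 → j++

i=4, j=3, merged so far=[0, 0, 8, 9, 16, 26, 29]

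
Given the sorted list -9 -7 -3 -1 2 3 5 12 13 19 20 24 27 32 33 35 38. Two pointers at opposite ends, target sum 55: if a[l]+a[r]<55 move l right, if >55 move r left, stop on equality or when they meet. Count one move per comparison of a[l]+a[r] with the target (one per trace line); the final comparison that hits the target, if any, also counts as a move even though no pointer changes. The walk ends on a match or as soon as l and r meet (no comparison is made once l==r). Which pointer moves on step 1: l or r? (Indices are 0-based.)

[0,16] -9+38=29 <55 → l++

l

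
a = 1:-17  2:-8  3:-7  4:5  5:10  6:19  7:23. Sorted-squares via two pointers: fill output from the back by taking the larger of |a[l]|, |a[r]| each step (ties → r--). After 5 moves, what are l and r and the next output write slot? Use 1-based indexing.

l=3, r=4, next write slot=2

l=1 r=7: |-17|<=|23| out[7]=529, r--
l=1 r=6: |-17|<=|19| out[6]=361, r--
l=1 r=5: |-17|>|10| out[5]=289, l++
l=2 r=5: |-8|<=|10| out[4]=100, r--
l=2 r=4: |-8|>|5| out[3]=64, l++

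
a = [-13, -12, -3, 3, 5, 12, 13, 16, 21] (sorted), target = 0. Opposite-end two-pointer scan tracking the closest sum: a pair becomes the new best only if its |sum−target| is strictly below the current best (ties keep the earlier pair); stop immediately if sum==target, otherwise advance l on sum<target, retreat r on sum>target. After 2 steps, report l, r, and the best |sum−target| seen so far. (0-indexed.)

l=0 r=8: -13+21=8 d=8 *, r--
l=0 r=7: -13+16=3 d=3 *, r--

l=0, r=6, best |Δ|=3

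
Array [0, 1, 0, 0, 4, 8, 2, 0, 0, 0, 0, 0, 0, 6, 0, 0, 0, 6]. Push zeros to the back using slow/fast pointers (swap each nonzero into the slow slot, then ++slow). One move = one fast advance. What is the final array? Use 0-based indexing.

[1, 4, 8, 2, 6, 6, 0, 0, 0, 0, 0, 0, 0, 0, 0, 0, 0, 0]

(s=0,f=0) a[fast]=0 → fast++
(s=0,f=1) a[fast]=1≠0 swap→a[0]=1 → slow++,fast++
(s=1,f=2) a[fast]=0 → fast++
(s=1,f=3) a[fast]=0 → fast++
(s=1,f=4) a[fast]=4≠0 swap→a[1]=4 → slow++,fast++
(s=2,f=5) a[fast]=8≠0 swap→a[2]=8 → slow++,fast++
(s=3,f=6) a[fast]=2≠0 swap→a[3]=2 → slow++,fast++
(s=4,f=7) a[fast]=0 → fast++
(s=4,f=8) a[fast]=0 → fast++
(s=4,f=9) a[fast]=0 → fast++
(s=4,f=10) a[fast]=0 → fast++
(s=4,f=11) a[fast]=0 → fast++
(s=4,f=12) a[fast]=0 → fast++
(s=4,f=13) a[fast]=6≠0 swap→a[4]=6 → slow++,fast++
(s=5,f=14) a[fast]=0 → fast++
(s=5,f=15) a[fast]=0 → fast++
(s=5,f=16) a[fast]=0 → fast++
(s=5,f=17) a[fast]=6≠0 swap→a[5]=6 → slow++,fast++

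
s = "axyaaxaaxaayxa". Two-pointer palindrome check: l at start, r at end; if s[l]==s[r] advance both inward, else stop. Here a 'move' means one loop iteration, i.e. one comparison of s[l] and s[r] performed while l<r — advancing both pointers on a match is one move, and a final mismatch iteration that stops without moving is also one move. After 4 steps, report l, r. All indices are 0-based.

l=0 r=13: 'a'=='a', l++,r--
l=1 r=12: 'x'=='x', l++,r--
l=2 r=11: 'y'=='y', l++,r--
l=3 r=10: 'a'=='a', l++,r--

l=4, r=9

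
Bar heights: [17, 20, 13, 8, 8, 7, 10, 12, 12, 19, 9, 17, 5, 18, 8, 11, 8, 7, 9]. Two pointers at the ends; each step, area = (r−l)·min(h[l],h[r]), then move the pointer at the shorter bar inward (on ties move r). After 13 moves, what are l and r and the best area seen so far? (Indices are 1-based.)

l=2, r=7, best area=221

l=1 r=19: min(17,9)*18=162 best=162 *, r--
l=1 r=18: min(17,7)*17=119 best=162, r--
l=1 r=17: min(17,8)*16=128 best=162, r--
l=1 r=16: min(17,11)*15=165 best=165 *, r--
l=1 r=15: min(17,8)*14=112 best=165, r--
l=1 r=14: min(17,18)*13=221 best=221 *, l++
l=2 r=14: min(20,18)*12=216 best=221, r--
l=2 r=13: min(20,5)*11=55 best=221, r--
l=2 r=12: min(20,17)*10=170 best=221, r--
l=2 r=11: min(20,9)*9=81 best=221, r--
l=2 r=10: min(20,19)*8=152 best=221, r--
l=2 r=9: min(20,12)*7=84 best=221, r--
l=2 r=8: min(20,12)*6=72 best=221, r--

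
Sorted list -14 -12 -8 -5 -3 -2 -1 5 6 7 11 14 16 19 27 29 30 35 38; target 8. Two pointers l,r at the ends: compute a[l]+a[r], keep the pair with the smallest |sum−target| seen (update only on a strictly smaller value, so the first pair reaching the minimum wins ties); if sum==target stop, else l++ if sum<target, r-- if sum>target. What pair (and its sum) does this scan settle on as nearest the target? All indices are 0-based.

l=0 r=18: -14+38=24 d=16 *, r--
l=0 r=17: -14+35=21 d=13 *, r--
l=0 r=16: -14+30=16 d=8 *, r--
l=0 r=15: -14+29=15 d=7 *, r--
l=0 r=14: -14+27=13 d=5 *, r--
l=0 r=13: -14+19=5 d=3 *, l++
l=1 r=13: -12+19=7 d=1 *, l++
l=2 r=13: -8+19=11 d=3, r--
l=2 r=12: -8+16=8 d=0 *, stop

pair (-8, 16) with sum 8 (|Δ|=0)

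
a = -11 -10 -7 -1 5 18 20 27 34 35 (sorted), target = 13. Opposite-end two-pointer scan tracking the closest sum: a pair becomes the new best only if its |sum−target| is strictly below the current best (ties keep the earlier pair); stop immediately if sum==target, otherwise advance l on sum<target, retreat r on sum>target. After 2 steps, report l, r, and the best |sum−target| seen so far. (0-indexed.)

[0,9] -11+35=24 d=11 * → r--
[0,8] -11+34=23 d=10 * → r--

l=0, r=7, best |Δ|=10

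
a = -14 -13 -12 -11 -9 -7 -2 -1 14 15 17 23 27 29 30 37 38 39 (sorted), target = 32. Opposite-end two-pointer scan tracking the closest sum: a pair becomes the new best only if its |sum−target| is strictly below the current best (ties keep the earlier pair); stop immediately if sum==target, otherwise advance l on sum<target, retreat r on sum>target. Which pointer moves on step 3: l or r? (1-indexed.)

l

l=1 r=18: -14+39=25 d=7 *, l++
l=2 r=18: -13+39=26 d=6 *, l++
l=3 r=18: -12+39=27 d=5 *, l++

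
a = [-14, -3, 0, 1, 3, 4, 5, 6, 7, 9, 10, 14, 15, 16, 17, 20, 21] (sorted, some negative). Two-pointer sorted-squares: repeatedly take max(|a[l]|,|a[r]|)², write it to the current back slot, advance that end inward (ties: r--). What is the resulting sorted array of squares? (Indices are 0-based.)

[0,16] |-14|<=|21| out[16]=441 → r--
[0,15] |-14|<=|20| out[15]=400 → r--
[0,14] |-14|<=|17| out[14]=289 → r--
[0,13] |-14|<=|16| out[13]=256 → r--
[0,12] |-14|<=|15| out[12]=225 → r--
[0,11] |-14|<=|14| out[11]=196 → r--
[0,10] |-14|>|10| out[10]=196 → l++
[1,10] |-3|<=|10| out[9]=100 → r--
[1,9] |-3|<=|9| out[8]=81 → r--
[1,8] |-3|<=|7| out[7]=49 → r--
[1,7] |-3|<=|6| out[6]=36 → r--
[1,6] |-3|<=|5| out[5]=25 → r--
[1,5] |-3|<=|4| out[4]=16 → r--
[1,4] |-3|<=|3| out[3]=9 → r--
[1,3] |-3|>|1| out[2]=9 → l++
[2,3] |0|<=|1| out[1]=1 → r--
[2,2] |0|<=|0| out[0]=0 → r--

[0, 1, 9, 9, 16, 25, 36, 49, 81, 100, 196, 196, 225, 256, 289, 400, 441]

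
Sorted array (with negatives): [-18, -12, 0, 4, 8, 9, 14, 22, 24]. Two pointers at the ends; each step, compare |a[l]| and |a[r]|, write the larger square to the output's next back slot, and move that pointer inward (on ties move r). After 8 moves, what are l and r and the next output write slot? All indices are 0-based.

l=2, r=2, next write slot=0

[0,8] |-18|<=|24| out[8]=576 → r--
[0,7] |-18|<=|22| out[7]=484 → r--
[0,6] |-18|>|14| out[6]=324 → l++
[1,6] |-12|<=|14| out[5]=196 → r--
[1,5] |-12|>|9| out[4]=144 → l++
[2,5] |0|<=|9| out[3]=81 → r--
[2,4] |0|<=|8| out[2]=64 → r--
[2,3] |0|<=|4| out[1]=16 → r--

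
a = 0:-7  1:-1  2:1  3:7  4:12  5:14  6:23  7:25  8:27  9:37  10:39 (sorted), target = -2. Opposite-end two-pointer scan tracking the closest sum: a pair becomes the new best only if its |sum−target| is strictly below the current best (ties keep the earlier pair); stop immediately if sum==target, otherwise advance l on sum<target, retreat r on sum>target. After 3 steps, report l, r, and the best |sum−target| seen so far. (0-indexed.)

[0,10] -7+39=32 d=34 * → r--
[0,9] -7+37=30 d=32 * → r--
[0,8] -7+27=20 d=22 * → r--

l=0, r=7, best |Δ|=22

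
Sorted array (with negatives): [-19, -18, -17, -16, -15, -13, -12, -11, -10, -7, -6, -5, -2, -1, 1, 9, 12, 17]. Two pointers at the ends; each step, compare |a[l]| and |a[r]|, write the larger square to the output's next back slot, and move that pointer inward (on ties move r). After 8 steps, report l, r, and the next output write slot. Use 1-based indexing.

[1,18] |-19|>|17| out[18]=361 → l++
[2,18] |-18|>|17| out[17]=324 → l++
[3,18] |-17|<=|17| out[16]=289 → r--
[3,17] |-17|>|12| out[15]=289 → l++
[4,17] |-16|>|12| out[14]=256 → l++
[5,17] |-15|>|12| out[13]=225 → l++
[6,17] |-13|>|12| out[12]=169 → l++
[7,17] |-12|<=|12| out[11]=144 → r--

l=7, r=16, next write slot=10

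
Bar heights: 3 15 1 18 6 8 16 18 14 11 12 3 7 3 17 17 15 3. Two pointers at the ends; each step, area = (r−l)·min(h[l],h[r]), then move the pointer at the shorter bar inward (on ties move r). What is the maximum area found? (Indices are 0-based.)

[0,17] min(3,3)*17=51 best=51 * → r--
[0,16] min(3,15)*16=48 best=51 → l++
[1,16] min(15,15)*15=225 best=225 * → r--
[1,15] min(15,17)*14=210 best=225 → l++
[2,15] min(1,17)*13=13 best=225 → l++
[3,15] min(18,17)*12=204 best=225 → r--
[3,14] min(18,17)*11=187 best=225 → r--
[3,13] min(18,3)*10=30 best=225 → r--
[3,12] min(18,7)*9=63 best=225 → r--
[3,11] min(18,3)*8=24 best=225 → r--
[3,10] min(18,12)*7=84 best=225 → r--
[3,9] min(18,11)*6=66 best=225 → r--
[3,8] min(18,14)*5=70 best=225 → r--
[3,7] min(18,18)*4=72 best=225 → r--
[3,6] min(18,16)*3=48 best=225 → r--
[3,5] min(18,8)*2=16 best=225 → r--
[3,4] min(18,6)*1=6 best=225 → r--

max area = 225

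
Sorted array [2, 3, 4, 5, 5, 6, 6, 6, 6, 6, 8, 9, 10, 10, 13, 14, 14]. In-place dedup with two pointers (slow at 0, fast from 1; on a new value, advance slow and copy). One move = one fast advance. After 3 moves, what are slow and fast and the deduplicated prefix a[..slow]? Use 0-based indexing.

slow=0 fast=1: a[fast]=3≠a[slow]=2 write a[1]=3, slow++,fast++
slow=1 fast=2: a[fast]=4≠a[slow]=3 write a[2]=4, slow++,fast++
slow=2 fast=3: a[fast]=5≠a[slow]=4 write a[3]=5, slow++,fast++

slow=3, fast=4, prefix=[2, 3, 4, 5]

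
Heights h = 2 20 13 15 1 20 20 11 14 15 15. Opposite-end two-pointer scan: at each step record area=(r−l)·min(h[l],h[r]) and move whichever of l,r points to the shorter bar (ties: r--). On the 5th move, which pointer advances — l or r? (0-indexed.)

r

[0,10] min(2,15)*10=20 best=20 * → l++
[1,10] min(20,15)*9=135 best=135 * → r--
[1,9] min(20,15)*8=120 best=135 → r--
[1,8] min(20,14)*7=98 best=135 → r--
[1,7] min(20,11)*6=66 best=135 → r--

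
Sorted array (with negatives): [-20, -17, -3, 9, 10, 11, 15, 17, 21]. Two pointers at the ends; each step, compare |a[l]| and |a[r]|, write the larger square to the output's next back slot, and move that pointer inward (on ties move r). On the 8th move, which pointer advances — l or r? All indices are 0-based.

l=0 r=8: |-20|<=|21| out[8]=441, r--
l=0 r=7: |-20|>|17| out[7]=400, l++
l=1 r=7: |-17|<=|17| out[6]=289, r--
l=1 r=6: |-17|>|15| out[5]=289, l++
l=2 r=6: |-3|<=|15| out[4]=225, r--
l=2 r=5: |-3|<=|11| out[3]=121, r--
l=2 r=4: |-3|<=|10| out[2]=100, r--
l=2 r=3: |-3|<=|9| out[1]=81, r--

r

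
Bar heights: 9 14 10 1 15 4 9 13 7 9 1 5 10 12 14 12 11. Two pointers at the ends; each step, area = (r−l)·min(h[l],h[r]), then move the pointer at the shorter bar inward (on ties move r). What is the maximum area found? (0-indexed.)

max area = 182

l=0 r=16: min(9,11)*16=144 best=144 *, l++
l=1 r=16: min(14,11)*15=165 best=165 *, r--
l=1 r=15: min(14,12)*14=168 best=168 *, r--
l=1 r=14: min(14,14)*13=182 best=182 *, r--
l=1 r=13: min(14,12)*12=144 best=182, r--
l=1 r=12: min(14,10)*11=110 best=182, r--
l=1 r=11: min(14,5)*10=50 best=182, r--
l=1 r=10: min(14,1)*9=9 best=182, r--
l=1 r=9: min(14,9)*8=72 best=182, r--
l=1 r=8: min(14,7)*7=49 best=182, r--
l=1 r=7: min(14,13)*6=78 best=182, r--
l=1 r=6: min(14,9)*5=45 best=182, r--
l=1 r=5: min(14,4)*4=16 best=182, r--
l=1 r=4: min(14,15)*3=42 best=182, l++
l=2 r=4: min(10,15)*2=20 best=182, l++
l=3 r=4: min(1,15)*1=1 best=182, l++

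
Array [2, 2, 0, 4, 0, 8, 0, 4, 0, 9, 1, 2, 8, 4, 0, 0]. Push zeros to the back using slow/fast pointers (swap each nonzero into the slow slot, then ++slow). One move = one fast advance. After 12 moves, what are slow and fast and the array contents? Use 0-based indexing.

slow=8, fast=12, a=[2, 2, 4, 8, 4, 9, 1, 2, 0, 0, 0, 0, 8, 4, 0, 0]

(s=0,f=0) a[fast]=2≠0 swap→a[0]=2 → slow++,fast++
(s=1,f=1) a[fast]=2≠0 swap→a[1]=2 → slow++,fast++
(s=2,f=2) a[fast]=0 → fast++
(s=2,f=3) a[fast]=4≠0 swap→a[2]=4 → slow++,fast++
(s=3,f=4) a[fast]=0 → fast++
(s=3,f=5) a[fast]=8≠0 swap→a[3]=8 → slow++,fast++
(s=4,f=6) a[fast]=0 → fast++
(s=4,f=7) a[fast]=4≠0 swap→a[4]=4 → slow++,fast++
(s=5,f=8) a[fast]=0 → fast++
(s=5,f=9) a[fast]=9≠0 swap→a[5]=9 → slow++,fast++
(s=6,f=10) a[fast]=1≠0 swap→a[6]=1 → slow++,fast++
(s=7,f=11) a[fast]=2≠0 swap→a[7]=2 → slow++,fast++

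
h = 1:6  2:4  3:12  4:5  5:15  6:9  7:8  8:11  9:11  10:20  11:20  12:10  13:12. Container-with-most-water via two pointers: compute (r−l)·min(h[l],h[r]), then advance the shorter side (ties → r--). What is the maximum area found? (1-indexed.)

l=1 r=13: min(6,12)*12=72 best=72 *, l++
l=2 r=13: min(4,12)*11=44 best=72, l++
l=3 r=13: min(12,12)*10=120 best=120 *, r--
l=3 r=12: min(12,10)*9=90 best=120, r--
l=3 r=11: min(12,20)*8=96 best=120, l++
l=4 r=11: min(5,20)*7=35 best=120, l++
l=5 r=11: min(15,20)*6=90 best=120, l++
l=6 r=11: min(9,20)*5=45 best=120, l++
l=7 r=11: min(8,20)*4=32 best=120, l++
l=8 r=11: min(11,20)*3=33 best=120, l++
l=9 r=11: min(11,20)*2=22 best=120, l++
l=10 r=11: min(20,20)*1=20 best=120, r--

max area = 120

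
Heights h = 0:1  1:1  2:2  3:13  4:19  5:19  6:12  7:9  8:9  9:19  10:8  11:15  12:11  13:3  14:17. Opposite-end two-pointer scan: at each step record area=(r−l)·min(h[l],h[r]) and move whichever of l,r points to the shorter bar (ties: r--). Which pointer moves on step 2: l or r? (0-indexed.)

l

[0,14] min(1,17)*14=14 best=14 * → l++
[1,14] min(1,17)*13=13 best=14 → l++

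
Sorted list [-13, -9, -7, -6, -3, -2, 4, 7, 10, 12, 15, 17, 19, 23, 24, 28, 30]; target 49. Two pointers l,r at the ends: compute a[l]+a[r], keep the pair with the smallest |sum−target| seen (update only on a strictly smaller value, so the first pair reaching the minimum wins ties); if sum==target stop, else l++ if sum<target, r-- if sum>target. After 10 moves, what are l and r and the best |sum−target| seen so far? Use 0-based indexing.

l=10, r=16, best |Δ|=7

l=0 r=16: -13+30=17 d=32 *, l++
l=1 r=16: -9+30=21 d=28 *, l++
l=2 r=16: -7+30=23 d=26 *, l++
l=3 r=16: -6+30=24 d=25 *, l++
l=4 r=16: -3+30=27 d=22 *, l++
l=5 r=16: -2+30=28 d=21 *, l++
l=6 r=16: 4+30=34 d=15 *, l++
l=7 r=16: 7+30=37 d=12 *, l++
l=8 r=16: 10+30=40 d=9 *, l++
l=9 r=16: 12+30=42 d=7 *, l++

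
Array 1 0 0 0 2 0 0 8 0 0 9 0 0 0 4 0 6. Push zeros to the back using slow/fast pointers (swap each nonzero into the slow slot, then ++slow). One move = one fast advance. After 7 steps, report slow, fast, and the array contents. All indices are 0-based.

slow=0 fast=0: a[fast]=1≠0 swap→a[0]=1, slow++,fast++
slow=1 fast=1: a[fast]=0, fast++
slow=1 fast=2: a[fast]=0, fast++
slow=1 fast=3: a[fast]=0, fast++
slow=1 fast=4: a[fast]=2≠0 swap→a[1]=2, slow++,fast++
slow=2 fast=5: a[fast]=0, fast++
slow=2 fast=6: a[fast]=0, fast++

slow=2, fast=7, a=[1, 2, 0, 0, 0, 0, 0, 8, 0, 0, 9, 0, 0, 0, 4, 0, 6]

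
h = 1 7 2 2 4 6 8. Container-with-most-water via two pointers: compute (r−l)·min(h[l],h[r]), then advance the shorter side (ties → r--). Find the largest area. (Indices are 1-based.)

max area = 35

l=1 r=7: min(1,8)*6=6 best=6 *, l++
l=2 r=7: min(7,8)*5=35 best=35 *, l++
l=3 r=7: min(2,8)*4=8 best=35, l++
l=4 r=7: min(2,8)*3=6 best=35, l++
l=5 r=7: min(4,8)*2=8 best=35, l++
l=6 r=7: min(6,8)*1=6 best=35, l++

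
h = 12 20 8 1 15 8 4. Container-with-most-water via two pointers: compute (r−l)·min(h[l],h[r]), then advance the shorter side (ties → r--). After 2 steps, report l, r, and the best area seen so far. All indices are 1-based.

l=1, r=5, best area=40

l=1 r=7: min(12,4)*6=24 best=24 *, r--
l=1 r=6: min(12,8)*5=40 best=40 *, r--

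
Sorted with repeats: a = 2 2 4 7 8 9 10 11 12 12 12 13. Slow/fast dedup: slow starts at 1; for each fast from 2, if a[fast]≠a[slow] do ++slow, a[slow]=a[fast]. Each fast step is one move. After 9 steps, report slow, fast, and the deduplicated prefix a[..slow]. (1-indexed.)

slow=8, fast=11, prefix=[2, 4, 7, 8, 9, 10, 11, 12]

slow=1 fast=2: a[fast]=2=a[slow] dup, fast++
slow=1 fast=3: a[fast]=4≠a[slow]=2 write a[2]=4, slow++,fast++
slow=2 fast=4: a[fast]=7≠a[slow]=4 write a[3]=7, slow++,fast++
slow=3 fast=5: a[fast]=8≠a[slow]=7 write a[4]=8, slow++,fast++
slow=4 fast=6: a[fast]=9≠a[slow]=8 write a[5]=9, slow++,fast++
slow=5 fast=7: a[fast]=10≠a[slow]=9 write a[6]=10, slow++,fast++
slow=6 fast=8: a[fast]=11≠a[slow]=10 write a[7]=11, slow++,fast++
slow=7 fast=9: a[fast]=12≠a[slow]=11 write a[8]=12, slow++,fast++
slow=8 fast=10: a[fast]=12=a[slow] dup, fast++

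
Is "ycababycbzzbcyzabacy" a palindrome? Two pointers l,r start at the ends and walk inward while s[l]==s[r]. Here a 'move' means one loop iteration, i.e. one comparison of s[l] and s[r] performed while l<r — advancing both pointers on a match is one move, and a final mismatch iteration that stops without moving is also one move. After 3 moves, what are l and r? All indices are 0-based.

l=0 r=19: 'y'=='y', l++,r--
l=1 r=18: 'c'=='c', l++,r--
l=2 r=17: 'a'=='a', l++,r--

l=3, r=16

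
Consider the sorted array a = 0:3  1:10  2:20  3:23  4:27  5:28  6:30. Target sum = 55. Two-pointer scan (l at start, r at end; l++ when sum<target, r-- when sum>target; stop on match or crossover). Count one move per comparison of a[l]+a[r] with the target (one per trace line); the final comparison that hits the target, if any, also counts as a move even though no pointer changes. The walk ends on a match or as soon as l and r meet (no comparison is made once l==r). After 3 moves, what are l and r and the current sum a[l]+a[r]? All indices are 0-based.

l=0 r=6: 3+30=33 <55, l++
l=1 r=6: 10+30=40 <55, l++
l=2 r=6: 20+30=50 <55, l++

l=3, r=6, sum=53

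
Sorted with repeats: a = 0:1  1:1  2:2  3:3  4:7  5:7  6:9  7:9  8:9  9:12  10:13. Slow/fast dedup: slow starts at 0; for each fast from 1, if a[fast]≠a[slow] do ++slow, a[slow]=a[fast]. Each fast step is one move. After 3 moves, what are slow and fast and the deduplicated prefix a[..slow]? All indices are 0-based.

slow=2, fast=4, prefix=[1, 2, 3]

(s=0,f=1) a[fast]=1=a[slow] dup → fast++
(s=0,f=2) a[fast]=2≠a[slow]=1 write a[1]=2 → slow++,fast++
(s=1,f=3) a[fast]=3≠a[slow]=2 write a[2]=3 → slow++,fast++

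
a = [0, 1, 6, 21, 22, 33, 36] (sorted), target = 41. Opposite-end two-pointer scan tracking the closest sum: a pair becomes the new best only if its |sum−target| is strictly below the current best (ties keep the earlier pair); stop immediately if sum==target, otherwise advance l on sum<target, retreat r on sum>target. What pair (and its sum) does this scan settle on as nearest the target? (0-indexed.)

l=0 r=6: 0+36=36 d=5 *, l++
l=1 r=6: 1+36=37 d=4 *, l++
l=2 r=6: 6+36=42 d=1 *, r--
l=2 r=5: 6+33=39 d=2, l++
l=3 r=5: 21+33=54 d=13, r--
l=3 r=4: 21+22=43 d=2, r--

pair (6, 36) with sum 42 (|Δ|=1)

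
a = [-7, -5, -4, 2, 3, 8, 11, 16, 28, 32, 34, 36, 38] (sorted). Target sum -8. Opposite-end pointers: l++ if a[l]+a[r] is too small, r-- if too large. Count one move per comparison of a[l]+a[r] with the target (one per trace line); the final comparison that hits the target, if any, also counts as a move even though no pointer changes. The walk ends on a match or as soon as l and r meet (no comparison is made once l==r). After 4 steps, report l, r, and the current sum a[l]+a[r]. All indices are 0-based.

l=0 r=12: -7+38=31 >-8, r--
l=0 r=11: -7+36=29 >-8, r--
l=0 r=10: -7+34=27 >-8, r--
l=0 r=9: -7+32=25 >-8, r--

l=0, r=8, sum=21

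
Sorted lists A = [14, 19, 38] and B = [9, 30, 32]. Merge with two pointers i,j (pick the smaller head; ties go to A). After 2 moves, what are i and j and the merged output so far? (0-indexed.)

i=1, j=1, merged so far=[9, 14]

i=0 j=0: A[i]=14>B[j]=9 take 9, j++
i=0 j=1: A[i]=14<=B[j]=30 take 14, i++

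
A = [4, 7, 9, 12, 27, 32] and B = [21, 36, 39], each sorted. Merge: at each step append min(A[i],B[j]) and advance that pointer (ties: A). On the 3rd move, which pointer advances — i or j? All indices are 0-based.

i=0 j=0: A[i]=4<=B[j]=21 take 4, i++
i=1 j=0: A[i]=7<=B[j]=21 take 7, i++
i=2 j=0: A[i]=9<=B[j]=21 take 9, i++

i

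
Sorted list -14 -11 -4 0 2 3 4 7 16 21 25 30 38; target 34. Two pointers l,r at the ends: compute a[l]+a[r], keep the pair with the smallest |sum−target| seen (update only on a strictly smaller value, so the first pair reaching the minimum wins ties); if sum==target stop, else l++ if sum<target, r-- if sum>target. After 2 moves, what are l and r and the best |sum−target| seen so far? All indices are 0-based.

l=2, r=12, best |Δ|=7

[0,12] -14+38=24 d=10 * → l++
[1,12] -11+38=27 d=7 * → l++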